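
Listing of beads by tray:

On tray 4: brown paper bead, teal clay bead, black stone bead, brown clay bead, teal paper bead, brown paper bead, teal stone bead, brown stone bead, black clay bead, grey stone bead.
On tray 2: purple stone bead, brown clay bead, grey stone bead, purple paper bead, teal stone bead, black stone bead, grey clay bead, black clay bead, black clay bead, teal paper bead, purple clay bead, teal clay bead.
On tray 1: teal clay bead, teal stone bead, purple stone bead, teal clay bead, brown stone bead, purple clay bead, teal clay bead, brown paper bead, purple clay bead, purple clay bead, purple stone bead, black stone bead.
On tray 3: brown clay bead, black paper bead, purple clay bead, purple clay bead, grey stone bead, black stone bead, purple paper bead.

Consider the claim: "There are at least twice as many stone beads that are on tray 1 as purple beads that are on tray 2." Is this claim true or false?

False

|stone beads on tray 1| = 5.
|purple beads on tray 2| = 3.
The claim requires 5 ≥ 2 × 3 = 6, which does not hold.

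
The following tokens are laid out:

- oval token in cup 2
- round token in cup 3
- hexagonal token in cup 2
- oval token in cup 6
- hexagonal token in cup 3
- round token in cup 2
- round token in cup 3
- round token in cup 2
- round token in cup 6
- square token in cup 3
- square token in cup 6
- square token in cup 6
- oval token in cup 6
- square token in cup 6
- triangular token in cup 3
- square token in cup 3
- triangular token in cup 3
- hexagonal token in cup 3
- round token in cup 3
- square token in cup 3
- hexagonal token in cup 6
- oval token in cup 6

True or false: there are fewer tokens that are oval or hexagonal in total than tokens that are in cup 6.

False

|tokens that are oval or hexagonal| = 8.
|tokens in cup 6| = 8.
The claim requires 8 < 8, which does not hold.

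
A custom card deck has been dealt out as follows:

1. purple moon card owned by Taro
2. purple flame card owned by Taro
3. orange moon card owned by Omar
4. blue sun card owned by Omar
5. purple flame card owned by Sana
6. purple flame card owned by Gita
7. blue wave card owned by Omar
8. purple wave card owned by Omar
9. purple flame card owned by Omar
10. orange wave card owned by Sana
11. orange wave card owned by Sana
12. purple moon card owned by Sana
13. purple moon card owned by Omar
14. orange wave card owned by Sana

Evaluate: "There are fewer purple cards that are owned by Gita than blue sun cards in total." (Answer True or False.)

False

purple cards owned by Gita: 1.
blue sun cards: 1.
The claim requires 1 < 1, which does not hold.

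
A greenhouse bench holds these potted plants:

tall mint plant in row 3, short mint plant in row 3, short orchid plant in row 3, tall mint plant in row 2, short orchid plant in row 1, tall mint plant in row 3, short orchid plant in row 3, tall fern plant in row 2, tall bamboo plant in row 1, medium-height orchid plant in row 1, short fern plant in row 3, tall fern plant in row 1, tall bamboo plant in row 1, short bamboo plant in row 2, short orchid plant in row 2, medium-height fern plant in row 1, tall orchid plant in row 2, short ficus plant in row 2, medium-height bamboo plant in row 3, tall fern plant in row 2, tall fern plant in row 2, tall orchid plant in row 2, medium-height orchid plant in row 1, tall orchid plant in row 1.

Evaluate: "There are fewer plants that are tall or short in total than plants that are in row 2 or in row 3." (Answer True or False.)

plants that are tall or short: 20.
plants in row 2 or in row 3: 16.
The claim requires 20 < 16, which does not hold.

False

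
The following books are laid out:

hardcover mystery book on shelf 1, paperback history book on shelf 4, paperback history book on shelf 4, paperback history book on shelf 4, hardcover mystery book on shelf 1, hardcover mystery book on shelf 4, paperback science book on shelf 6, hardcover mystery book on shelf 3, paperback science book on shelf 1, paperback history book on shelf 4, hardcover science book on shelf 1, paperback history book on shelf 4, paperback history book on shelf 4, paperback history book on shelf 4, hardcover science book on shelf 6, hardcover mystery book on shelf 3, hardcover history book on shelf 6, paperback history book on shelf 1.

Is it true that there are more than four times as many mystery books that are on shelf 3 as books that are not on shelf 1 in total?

False

|mystery books on shelf 3| = 2.
|books that are not on shelf 1| = 13.
The claim requires 2 > 4 × 13 = 52, which does not hold.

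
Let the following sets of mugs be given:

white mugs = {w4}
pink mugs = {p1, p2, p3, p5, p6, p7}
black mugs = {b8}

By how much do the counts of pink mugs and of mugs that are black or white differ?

4

pink mugs: 6. mugs that are black or white: 2.
|6 − 2| = 6 − 2 = 4.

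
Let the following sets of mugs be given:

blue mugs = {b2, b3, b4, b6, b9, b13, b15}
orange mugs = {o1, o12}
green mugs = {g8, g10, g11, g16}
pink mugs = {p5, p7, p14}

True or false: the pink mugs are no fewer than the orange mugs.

True

|pink mugs| = 3.
|orange mugs| = 2.
The claim requires 3 ≥ 2, which holds.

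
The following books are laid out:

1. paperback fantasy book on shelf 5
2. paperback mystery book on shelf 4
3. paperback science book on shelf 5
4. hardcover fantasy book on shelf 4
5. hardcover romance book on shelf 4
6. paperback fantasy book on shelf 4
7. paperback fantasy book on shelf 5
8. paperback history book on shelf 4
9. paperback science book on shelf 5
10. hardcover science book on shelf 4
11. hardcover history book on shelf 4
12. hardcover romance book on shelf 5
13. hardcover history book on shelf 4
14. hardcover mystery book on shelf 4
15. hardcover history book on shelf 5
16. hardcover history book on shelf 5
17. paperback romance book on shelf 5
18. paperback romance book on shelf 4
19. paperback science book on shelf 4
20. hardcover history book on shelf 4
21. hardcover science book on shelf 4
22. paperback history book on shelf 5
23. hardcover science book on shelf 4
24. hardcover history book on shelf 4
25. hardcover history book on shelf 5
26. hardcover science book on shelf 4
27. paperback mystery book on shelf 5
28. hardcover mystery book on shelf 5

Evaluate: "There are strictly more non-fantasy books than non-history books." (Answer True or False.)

True

non-fantasy books: 24.
non-history books: 19.
The claim requires 24 > 19, which holds.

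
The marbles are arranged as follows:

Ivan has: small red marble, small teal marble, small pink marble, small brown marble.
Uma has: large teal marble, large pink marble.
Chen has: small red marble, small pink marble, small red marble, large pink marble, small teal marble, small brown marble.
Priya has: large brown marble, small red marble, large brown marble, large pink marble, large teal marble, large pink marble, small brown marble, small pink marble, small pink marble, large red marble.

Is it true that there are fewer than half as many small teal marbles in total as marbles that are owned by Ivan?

False

There are 2 small teal marbles.
Count of marbles owned by Ivan: 4.
The claim requires 2 × 2 = 4 < 4, which does not hold.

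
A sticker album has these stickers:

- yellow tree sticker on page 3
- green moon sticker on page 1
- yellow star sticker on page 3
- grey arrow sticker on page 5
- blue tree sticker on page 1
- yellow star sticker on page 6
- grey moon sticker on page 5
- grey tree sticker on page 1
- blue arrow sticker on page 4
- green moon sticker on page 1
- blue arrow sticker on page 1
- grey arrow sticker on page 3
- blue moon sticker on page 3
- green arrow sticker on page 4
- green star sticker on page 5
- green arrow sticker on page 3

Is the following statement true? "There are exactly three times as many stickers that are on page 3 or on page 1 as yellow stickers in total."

There are 10 stickers on page 3 or on page 1.
There are 3 yellow stickers.
The claim requires 10 = 3 × 3 = 9, which does not hold.

False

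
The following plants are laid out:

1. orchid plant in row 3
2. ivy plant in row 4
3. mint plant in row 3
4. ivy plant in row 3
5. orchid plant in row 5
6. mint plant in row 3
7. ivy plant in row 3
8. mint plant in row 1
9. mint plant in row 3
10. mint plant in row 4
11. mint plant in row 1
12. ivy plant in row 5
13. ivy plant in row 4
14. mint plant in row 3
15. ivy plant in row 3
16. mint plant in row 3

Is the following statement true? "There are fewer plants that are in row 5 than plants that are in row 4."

True

|plants in row 5| = 2.
|plants in row 4| = 3.
The claim requires 2 < 3, which holds.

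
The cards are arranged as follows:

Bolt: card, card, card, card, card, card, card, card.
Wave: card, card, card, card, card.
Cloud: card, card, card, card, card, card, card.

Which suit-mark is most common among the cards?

Counts by suit-mark: bolt 8, cloud 7, wave 5.
The maximum is 8, held uniquely by bolt.

bolt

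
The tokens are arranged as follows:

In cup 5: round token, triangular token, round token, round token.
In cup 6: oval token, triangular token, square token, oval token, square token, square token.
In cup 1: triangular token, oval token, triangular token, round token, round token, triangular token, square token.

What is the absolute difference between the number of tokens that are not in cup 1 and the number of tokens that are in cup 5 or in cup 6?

0

tokens that are not in cup 1: 10. tokens in cup 5 or in cup 6: 10.
|10 − 10| = 10 − 10 = 0.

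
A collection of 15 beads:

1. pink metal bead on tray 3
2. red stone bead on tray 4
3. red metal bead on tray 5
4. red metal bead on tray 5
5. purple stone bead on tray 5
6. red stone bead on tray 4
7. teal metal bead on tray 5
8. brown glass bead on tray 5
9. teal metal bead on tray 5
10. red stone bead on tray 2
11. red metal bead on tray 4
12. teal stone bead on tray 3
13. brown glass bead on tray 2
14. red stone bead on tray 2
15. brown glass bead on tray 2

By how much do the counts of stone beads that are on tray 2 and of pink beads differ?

stone beads on tray 2: 2. pink beads: 1.
|2 − 1| = 2 − 1 = 1.

1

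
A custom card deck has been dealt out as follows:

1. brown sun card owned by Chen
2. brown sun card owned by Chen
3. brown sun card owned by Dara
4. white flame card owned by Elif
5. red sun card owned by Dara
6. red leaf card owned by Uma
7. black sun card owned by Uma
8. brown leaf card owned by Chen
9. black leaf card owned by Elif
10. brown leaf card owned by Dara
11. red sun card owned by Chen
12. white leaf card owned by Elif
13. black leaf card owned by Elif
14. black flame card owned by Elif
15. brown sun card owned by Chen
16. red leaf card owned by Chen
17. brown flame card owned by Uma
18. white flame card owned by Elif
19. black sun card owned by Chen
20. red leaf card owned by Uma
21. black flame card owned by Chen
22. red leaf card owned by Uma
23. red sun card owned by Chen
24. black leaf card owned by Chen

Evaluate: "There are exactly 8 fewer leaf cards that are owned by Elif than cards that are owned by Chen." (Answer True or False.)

leaf cards owned by Elif: 3.
cards owned by Chen: 10.
The claim requires 10 − 3 (= 7) to equal 8, which does not hold.

False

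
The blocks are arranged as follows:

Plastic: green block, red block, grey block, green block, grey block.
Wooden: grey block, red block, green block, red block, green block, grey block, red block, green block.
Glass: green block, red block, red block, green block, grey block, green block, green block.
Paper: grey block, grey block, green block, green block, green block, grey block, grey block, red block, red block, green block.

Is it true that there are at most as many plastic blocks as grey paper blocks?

False

|plastic blocks| = 5.
|grey paper blocks| = 4.
The claim requires 5 ≤ 4, which does not hold.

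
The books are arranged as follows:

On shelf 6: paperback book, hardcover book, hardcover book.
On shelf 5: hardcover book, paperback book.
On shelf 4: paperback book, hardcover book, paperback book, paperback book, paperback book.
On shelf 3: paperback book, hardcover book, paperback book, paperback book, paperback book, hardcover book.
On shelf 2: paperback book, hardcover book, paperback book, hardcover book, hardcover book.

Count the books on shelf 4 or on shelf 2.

on shelf 2: 5; on shelf 4: 5; together 5 + 5 = 10.

10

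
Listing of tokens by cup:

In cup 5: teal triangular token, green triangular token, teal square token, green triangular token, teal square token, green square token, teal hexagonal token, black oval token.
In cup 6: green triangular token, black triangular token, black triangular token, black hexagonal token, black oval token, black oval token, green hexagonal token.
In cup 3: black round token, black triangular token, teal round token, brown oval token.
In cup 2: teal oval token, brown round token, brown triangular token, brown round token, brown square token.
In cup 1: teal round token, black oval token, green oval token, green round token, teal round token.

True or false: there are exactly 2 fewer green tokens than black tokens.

True

green tokens: 7.
black tokens: 9.
The claim requires 9 − 7 (= 2) to equal 2, which holds.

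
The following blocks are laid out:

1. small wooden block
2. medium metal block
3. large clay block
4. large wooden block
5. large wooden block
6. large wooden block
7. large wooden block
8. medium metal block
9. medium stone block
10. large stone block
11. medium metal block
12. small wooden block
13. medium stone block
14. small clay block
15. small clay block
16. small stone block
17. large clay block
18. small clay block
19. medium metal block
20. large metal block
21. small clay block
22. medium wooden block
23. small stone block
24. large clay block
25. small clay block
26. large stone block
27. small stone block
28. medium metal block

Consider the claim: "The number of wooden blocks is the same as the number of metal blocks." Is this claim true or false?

|wooden blocks| = 7.
|metal blocks| = 6.
The claim requires 7 = 6, which does not hold.

False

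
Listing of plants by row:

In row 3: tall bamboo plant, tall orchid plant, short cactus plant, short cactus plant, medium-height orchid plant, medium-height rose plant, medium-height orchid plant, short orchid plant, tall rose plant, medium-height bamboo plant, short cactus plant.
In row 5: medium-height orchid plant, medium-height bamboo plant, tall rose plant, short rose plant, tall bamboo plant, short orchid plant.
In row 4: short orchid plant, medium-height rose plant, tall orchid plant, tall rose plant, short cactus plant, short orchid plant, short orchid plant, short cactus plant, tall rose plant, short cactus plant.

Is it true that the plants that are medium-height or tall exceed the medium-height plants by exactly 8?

|plants that are medium-height or tall| = 15.
|medium-height plants| = 7.
The claim requires 15 − 7 (= 8) to equal 8, which holds.

True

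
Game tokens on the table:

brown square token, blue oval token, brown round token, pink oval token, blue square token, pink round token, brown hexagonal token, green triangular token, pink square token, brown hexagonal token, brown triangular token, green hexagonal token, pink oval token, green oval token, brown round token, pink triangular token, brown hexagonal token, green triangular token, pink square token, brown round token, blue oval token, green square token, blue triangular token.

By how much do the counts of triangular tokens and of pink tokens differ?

1

triangular tokens: 5. pink tokens: 6.
|5 − 6| = 6 − 5 = 1.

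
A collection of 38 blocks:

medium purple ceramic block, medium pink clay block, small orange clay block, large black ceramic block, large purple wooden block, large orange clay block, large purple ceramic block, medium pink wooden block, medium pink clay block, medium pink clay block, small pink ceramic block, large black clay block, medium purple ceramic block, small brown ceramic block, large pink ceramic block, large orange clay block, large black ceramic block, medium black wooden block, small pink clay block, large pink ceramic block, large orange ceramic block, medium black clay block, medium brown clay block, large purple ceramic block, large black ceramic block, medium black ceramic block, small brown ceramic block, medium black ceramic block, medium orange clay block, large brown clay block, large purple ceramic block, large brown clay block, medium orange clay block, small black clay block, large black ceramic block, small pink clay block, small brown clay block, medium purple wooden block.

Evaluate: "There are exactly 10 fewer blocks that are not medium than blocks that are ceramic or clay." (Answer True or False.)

True

There are 24 blocks that are not medium.
There are 34 blocks that are ceramic or clay.
The claim requires 34 − 24 (= 10) to equal 10, which holds.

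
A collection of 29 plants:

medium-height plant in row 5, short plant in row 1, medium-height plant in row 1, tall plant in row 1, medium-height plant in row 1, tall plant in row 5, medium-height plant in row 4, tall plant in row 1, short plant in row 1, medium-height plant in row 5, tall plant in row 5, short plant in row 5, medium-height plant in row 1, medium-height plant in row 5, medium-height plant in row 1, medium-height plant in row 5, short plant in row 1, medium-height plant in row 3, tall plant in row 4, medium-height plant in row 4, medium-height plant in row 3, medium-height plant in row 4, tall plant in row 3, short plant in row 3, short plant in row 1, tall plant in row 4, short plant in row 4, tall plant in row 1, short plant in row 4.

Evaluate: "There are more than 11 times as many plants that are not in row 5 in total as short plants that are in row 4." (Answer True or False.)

False

plants that are not in row 5: 22.
short plants in row 4: 2.
The claim requires 22 > 11 × 2 = 22, which does not hold.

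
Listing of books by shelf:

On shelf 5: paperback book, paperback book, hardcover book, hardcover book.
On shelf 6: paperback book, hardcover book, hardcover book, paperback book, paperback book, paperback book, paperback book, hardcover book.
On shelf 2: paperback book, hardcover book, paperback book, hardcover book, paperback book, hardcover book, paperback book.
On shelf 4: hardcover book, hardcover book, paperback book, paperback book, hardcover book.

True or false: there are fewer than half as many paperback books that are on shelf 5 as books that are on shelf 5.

paperback books on shelf 5: 2.
books on shelf 5: 4.
The claim requires 2 × 2 = 4 < 4, which does not hold.

False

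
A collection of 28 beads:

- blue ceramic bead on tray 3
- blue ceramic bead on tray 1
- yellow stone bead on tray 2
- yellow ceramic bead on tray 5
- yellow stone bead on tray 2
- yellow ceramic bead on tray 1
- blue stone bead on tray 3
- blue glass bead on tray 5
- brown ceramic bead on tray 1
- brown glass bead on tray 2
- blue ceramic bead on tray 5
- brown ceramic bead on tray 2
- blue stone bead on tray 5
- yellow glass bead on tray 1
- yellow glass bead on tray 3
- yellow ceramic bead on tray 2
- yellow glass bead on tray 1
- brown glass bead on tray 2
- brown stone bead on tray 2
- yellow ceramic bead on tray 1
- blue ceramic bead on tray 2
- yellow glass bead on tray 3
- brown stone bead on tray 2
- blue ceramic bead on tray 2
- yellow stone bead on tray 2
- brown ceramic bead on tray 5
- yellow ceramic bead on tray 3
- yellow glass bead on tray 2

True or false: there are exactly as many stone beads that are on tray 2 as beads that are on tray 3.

|stone beads on tray 2| = 5.
|beads on tray 3| = 5.
The claim requires 5 = 5, which holds.

True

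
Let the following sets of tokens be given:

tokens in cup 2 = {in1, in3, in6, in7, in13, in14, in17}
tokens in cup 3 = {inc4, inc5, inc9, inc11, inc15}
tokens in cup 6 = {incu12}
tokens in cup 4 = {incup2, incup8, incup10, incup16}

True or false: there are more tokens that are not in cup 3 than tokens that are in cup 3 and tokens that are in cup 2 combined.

False

There are 12 tokens that are not in cup 3.
tokens in cup 3: 5; tokens in cup 2: 7; combined: 5 + 7 = 12.
The claim requires 12 > 12, which does not hold.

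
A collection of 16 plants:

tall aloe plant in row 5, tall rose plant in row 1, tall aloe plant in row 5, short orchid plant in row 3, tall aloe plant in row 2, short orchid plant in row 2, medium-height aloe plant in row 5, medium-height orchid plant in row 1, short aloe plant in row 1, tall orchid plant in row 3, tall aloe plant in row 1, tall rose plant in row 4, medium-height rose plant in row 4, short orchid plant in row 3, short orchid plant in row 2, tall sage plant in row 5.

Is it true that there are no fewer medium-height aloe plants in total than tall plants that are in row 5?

medium-height aloe plants: 1.
tall plants in row 5: 3.
The claim requires 1 ≥ 3, which does not hold.

False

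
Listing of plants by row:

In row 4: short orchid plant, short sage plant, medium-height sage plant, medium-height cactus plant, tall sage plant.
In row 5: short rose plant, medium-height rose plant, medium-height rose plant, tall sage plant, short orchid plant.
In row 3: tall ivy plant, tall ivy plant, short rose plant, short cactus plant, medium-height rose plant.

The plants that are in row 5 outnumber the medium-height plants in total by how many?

0

plants in row 5: 5.
medium-height plants: 5.
5 − 5 = 0.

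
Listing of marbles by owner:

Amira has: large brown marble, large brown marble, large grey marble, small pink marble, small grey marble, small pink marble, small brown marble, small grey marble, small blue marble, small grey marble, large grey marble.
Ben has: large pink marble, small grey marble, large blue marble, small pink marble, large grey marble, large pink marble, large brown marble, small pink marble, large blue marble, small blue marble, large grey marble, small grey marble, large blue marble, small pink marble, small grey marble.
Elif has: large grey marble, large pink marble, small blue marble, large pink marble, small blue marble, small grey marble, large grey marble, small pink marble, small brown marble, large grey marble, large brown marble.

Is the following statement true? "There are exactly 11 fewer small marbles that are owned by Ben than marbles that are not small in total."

Count of small marbles owned by Ben: 7.
There are 18 marbles that are not small.
The claim requires 18 − 7 (= 11) to equal 11, which holds.

True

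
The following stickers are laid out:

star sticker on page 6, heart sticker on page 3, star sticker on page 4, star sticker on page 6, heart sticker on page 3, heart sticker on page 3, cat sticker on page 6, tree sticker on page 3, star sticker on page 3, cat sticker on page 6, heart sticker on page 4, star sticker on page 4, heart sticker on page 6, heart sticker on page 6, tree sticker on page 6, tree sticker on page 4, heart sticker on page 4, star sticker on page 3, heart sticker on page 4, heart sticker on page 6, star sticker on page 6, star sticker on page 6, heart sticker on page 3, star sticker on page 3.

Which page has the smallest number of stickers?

Counts by page: page 6→10, page 3→8, page 4→6.
The minimum is 6, held uniquely by page 4.

page 4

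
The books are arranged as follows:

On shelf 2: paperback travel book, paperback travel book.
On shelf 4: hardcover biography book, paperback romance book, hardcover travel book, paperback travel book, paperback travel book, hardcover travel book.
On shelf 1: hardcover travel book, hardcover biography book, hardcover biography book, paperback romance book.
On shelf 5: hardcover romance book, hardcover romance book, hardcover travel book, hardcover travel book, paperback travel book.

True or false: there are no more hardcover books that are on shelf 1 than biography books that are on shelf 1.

There are 3 hardcover books on shelf 1.
There are 2 biography books on shelf 1.
The claim requires 3 ≤ 2, which does not hold.

False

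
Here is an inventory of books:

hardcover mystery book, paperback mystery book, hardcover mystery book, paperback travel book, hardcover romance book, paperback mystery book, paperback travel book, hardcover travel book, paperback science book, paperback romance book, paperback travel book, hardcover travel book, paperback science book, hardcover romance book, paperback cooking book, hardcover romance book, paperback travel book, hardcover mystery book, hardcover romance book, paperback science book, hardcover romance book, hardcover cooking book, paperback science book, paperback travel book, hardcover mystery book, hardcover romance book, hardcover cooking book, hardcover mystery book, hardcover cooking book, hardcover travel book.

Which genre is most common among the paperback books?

travel

Counts by genre (restricted to paperback books): travel 5, science 4, mystery 2, cooking 1, romance 1.
The maximum is 5, held uniquely by travel.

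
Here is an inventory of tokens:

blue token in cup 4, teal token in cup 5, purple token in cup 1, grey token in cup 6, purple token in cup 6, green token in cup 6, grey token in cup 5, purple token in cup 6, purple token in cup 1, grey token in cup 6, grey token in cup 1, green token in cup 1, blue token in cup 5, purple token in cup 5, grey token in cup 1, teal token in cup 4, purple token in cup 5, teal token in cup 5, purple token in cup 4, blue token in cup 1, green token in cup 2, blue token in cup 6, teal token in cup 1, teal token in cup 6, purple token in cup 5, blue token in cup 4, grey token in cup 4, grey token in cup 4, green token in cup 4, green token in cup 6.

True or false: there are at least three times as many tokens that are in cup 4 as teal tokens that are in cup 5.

|tokens in cup 4| = 7.
|teal tokens in cup 5| = 2.
The claim requires 7 ≥ 3 × 2 = 6, which holds.

True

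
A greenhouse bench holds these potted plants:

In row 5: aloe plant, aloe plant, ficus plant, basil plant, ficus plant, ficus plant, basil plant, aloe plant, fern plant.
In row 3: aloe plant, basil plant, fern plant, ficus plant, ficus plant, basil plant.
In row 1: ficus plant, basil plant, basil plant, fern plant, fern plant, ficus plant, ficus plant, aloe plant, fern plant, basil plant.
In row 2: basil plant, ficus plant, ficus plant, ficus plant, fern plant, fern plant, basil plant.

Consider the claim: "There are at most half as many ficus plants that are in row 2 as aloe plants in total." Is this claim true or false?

False

|ficus plants in row 2| = 3.
|aloe plants| = 5.
The claim requires 2 × 3 = 6 ≤ 5, which does not hold.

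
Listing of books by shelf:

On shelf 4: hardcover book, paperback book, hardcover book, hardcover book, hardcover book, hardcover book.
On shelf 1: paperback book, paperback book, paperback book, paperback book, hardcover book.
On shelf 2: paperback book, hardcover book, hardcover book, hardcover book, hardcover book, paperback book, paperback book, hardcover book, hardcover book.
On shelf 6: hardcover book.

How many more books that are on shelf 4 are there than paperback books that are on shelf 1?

books on shelf 4: 6.
paperback books on shelf 1: 4.
6 − 4 = 2.

2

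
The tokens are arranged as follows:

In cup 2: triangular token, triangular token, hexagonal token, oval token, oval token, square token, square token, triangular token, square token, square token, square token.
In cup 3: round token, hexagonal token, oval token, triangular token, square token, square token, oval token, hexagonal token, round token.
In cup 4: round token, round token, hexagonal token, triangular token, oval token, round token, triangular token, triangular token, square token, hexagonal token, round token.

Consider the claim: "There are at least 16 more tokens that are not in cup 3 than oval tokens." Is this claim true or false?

True

tokens that are not in cup 3: 22.
oval tokens: 5.
The claim requires 22 − 5 = 17 ≥ 16, which holds.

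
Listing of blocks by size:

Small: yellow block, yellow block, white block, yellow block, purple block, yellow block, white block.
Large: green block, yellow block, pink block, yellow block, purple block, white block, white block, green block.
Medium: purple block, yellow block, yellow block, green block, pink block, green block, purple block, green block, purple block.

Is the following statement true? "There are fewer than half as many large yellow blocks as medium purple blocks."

There are 2 large yellow blocks.
There are 3 medium purple blocks.
The claim requires 2 × 2 = 4 < 3, which does not hold.

False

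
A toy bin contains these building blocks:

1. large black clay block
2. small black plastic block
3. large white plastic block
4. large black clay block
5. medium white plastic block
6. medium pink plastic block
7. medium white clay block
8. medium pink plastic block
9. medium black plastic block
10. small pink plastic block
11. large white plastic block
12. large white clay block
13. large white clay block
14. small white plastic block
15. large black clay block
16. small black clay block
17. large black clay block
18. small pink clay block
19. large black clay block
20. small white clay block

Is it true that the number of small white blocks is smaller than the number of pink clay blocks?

False

small white blocks: 2.
pink clay blocks: 1.
The claim requires 2 < 1, which does not hold.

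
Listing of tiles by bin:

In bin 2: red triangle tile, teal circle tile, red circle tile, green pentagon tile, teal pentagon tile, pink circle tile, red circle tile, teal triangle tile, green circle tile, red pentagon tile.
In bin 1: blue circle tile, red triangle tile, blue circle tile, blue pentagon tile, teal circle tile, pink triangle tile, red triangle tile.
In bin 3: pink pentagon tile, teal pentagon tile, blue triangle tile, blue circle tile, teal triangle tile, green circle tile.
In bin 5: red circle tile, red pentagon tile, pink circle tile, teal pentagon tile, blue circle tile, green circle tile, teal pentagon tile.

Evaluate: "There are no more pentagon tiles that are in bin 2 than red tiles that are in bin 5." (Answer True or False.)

pentagon tiles in bin 2: 3.
red tiles in bin 5: 2.
The claim requires 3 ≤ 2, which does not hold.

False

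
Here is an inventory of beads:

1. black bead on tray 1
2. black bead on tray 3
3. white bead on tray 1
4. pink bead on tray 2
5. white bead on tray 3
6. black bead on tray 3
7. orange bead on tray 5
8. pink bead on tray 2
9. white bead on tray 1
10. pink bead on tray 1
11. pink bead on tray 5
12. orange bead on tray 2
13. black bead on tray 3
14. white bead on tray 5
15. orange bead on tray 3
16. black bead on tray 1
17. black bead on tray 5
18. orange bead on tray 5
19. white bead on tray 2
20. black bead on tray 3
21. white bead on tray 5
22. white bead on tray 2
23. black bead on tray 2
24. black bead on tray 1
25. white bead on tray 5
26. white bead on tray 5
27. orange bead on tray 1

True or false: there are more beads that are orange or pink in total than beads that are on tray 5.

True

beads that are orange or pink: 9.
beads on tray 5: 8.
The claim requires 9 > 8, which holds.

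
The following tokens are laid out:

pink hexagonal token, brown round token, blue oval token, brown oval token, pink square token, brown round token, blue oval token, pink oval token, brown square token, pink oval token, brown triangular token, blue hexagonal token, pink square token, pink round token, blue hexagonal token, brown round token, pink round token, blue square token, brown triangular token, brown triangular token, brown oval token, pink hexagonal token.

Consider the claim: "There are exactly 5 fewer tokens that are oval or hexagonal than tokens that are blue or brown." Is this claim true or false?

There are 10 tokens that are oval or hexagonal.
There are 14 tokens that are blue or brown.
The claim requires 14 − 10 (= 4) to equal 5, which does not hold.

False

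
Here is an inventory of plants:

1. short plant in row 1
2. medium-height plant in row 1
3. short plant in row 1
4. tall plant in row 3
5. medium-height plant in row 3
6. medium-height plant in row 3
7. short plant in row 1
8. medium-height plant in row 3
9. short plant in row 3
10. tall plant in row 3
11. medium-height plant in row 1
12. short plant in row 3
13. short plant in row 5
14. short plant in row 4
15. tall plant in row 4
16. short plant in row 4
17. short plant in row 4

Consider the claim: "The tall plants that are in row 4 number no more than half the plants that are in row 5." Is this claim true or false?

False

|tall plants in row 4| = 1.
|plants in row 5| = 1.
The claim requires 2 × 1 = 2 ≤ 1, which does not hold.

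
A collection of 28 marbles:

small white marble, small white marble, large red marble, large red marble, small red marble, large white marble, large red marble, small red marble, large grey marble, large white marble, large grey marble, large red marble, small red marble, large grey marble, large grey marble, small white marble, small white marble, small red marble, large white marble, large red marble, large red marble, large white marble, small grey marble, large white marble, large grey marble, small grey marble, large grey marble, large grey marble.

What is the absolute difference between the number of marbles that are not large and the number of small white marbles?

6

marbles that are not large: 10. small white marbles: 4.
|10 − 4| = 10 − 4 = 6.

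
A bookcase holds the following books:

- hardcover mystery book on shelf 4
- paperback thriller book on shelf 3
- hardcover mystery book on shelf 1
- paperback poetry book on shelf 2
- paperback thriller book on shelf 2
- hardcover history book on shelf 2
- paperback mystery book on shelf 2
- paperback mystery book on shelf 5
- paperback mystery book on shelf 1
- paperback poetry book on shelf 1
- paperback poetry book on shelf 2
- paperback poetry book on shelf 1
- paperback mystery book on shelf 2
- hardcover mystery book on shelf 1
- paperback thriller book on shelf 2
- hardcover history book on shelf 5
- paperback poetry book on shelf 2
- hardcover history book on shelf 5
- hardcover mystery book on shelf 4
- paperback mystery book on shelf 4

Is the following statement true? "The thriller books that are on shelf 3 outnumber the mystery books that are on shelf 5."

|thriller books on shelf 3| = 1.
|mystery books on shelf 5| = 1.
The claim requires 1 > 1, which does not hold.

False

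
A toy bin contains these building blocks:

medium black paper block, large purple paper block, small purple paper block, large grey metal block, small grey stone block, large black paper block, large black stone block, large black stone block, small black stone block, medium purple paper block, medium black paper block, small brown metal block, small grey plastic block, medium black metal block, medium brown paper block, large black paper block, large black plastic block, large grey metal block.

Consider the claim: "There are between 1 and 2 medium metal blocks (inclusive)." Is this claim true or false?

|medium metal blocks| = 1.
The claim requires 1 ≤ 1 ≤ 2, which holds.

True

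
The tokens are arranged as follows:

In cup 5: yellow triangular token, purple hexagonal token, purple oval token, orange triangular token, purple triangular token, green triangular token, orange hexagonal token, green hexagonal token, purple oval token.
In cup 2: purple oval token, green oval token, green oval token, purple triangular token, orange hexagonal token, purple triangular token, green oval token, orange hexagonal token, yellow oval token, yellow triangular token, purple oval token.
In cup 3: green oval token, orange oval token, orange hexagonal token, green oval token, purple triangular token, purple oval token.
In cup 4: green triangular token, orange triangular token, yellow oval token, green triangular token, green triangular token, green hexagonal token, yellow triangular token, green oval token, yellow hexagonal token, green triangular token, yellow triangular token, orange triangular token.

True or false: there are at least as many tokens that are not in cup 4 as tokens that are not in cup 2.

tokens that are not in cup 4: 26.
tokens that are not in cup 2: 27.
The claim requires 26 ≥ 27, which does not hold.

False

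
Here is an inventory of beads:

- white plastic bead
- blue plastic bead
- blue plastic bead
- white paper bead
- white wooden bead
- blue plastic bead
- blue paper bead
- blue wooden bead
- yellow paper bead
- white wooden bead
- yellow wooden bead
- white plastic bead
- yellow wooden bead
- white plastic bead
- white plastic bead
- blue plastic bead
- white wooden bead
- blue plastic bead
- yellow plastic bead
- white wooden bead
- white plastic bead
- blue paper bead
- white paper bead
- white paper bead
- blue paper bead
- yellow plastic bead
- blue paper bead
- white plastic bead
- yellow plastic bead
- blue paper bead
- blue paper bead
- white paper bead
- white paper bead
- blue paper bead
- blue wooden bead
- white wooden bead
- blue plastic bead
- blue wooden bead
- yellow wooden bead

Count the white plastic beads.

6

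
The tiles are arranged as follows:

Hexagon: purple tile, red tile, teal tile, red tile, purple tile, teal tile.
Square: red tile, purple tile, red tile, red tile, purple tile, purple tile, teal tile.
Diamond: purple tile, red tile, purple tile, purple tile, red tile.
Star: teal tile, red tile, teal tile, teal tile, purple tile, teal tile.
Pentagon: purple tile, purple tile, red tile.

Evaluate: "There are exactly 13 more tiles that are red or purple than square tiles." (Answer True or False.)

There are 20 tiles that are red or purple.
There are 7 square tiles.
The claim requires 20 − 7 (= 13) to equal 13, which holds.

True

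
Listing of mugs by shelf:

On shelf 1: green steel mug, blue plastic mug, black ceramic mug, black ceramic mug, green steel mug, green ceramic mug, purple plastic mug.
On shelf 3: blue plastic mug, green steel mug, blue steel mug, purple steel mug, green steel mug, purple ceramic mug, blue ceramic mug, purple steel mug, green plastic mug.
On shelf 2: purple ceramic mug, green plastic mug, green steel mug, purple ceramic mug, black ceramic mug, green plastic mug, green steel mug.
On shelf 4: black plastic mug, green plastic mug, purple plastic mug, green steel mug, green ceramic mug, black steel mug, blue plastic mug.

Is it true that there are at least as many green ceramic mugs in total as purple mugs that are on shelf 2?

True

|green ceramic mugs| = 2.
|purple mugs on shelf 2| = 2.
The claim requires 2 ≥ 2, which holds.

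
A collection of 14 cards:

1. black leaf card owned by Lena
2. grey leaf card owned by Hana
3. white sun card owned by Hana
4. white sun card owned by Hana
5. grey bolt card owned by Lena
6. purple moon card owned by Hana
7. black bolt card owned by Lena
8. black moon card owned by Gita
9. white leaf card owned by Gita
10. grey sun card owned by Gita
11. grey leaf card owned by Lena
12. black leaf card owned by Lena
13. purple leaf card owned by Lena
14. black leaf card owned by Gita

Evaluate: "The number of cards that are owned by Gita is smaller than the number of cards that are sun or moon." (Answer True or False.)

True

|cards owned by Gita| = 4.
|cards that are sun or moon| = 5.
The claim requires 4 < 5, which holds.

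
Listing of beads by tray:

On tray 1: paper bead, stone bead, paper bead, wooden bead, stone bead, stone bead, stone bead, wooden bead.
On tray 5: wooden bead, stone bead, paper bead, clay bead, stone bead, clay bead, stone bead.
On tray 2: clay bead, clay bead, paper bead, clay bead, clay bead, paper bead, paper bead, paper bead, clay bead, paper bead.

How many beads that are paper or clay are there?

15

clay: 7; paper: 8; together 7 + 8 = 15.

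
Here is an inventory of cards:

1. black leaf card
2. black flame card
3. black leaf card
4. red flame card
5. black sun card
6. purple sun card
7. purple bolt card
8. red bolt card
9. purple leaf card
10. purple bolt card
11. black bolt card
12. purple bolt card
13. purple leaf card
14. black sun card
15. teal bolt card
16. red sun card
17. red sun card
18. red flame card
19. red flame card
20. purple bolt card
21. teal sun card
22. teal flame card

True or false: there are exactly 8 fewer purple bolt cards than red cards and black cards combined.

purple bolt cards: 4.
red cards: 6; black cards: 6; combined: 6 + 6 = 12.
The claim requires 12 − 4 (= 8) to equal 8, which holds.

True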